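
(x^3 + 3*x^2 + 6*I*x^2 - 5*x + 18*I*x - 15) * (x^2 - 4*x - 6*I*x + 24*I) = x^5 - x^4 + 19*x^3 - 31*x^2 + 30*I*x^2 - 372*x - 30*I*x - 360*I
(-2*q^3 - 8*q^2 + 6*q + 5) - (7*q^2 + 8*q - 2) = -2*q^3 - 15*q^2 - 2*q + 7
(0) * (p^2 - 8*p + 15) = 0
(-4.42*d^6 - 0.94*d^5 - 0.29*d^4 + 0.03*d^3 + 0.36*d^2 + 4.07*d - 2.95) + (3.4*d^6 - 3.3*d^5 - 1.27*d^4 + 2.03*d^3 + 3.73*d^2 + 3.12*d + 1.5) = -1.02*d^6 - 4.24*d^5 - 1.56*d^4 + 2.06*d^3 + 4.09*d^2 + 7.19*d - 1.45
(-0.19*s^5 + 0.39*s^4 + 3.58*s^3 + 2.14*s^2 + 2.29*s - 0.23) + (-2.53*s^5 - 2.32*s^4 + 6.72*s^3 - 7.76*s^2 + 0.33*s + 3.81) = -2.72*s^5 - 1.93*s^4 + 10.3*s^3 - 5.62*s^2 + 2.62*s + 3.58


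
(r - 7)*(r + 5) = r^2 - 2*r - 35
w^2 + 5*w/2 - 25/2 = (w - 5/2)*(w + 5)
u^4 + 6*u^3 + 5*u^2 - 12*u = u*(u - 1)*(u + 3)*(u + 4)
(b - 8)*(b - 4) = b^2 - 12*b + 32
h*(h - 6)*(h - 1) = h^3 - 7*h^2 + 6*h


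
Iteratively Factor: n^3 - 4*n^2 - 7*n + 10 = (n - 5)*(n^2 + n - 2) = (n - 5)*(n - 1)*(n + 2)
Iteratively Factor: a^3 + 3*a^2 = (a + 3)*(a^2) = a*(a + 3)*(a)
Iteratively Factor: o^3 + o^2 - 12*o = (o + 4)*(o^2 - 3*o) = (o - 3)*(o + 4)*(o)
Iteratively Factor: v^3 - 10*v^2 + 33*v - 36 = (v - 3)*(v^2 - 7*v + 12) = (v - 4)*(v - 3)*(v - 3)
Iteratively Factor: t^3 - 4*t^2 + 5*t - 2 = (t - 2)*(t^2 - 2*t + 1) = (t - 2)*(t - 1)*(t - 1)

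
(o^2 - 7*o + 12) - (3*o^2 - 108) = -2*o^2 - 7*o + 120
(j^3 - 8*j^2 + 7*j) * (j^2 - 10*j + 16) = j^5 - 18*j^4 + 103*j^3 - 198*j^2 + 112*j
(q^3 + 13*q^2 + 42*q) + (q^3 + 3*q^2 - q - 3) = 2*q^3 + 16*q^2 + 41*q - 3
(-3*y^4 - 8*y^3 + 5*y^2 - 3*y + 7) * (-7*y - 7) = 21*y^5 + 77*y^4 + 21*y^3 - 14*y^2 - 28*y - 49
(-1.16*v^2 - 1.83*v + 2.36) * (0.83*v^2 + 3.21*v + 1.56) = -0.9628*v^4 - 5.2425*v^3 - 5.7251*v^2 + 4.7208*v + 3.6816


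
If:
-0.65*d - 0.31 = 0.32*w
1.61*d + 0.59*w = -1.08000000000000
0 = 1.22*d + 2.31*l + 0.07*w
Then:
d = -1.24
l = 0.61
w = 1.54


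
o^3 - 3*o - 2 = (o - 2)*(o + 1)^2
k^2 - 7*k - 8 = (k - 8)*(k + 1)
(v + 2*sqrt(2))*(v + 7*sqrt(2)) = v^2 + 9*sqrt(2)*v + 28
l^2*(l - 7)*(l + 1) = l^4 - 6*l^3 - 7*l^2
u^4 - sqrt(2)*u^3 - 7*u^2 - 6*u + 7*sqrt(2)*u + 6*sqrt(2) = (u - 3)*(u + 1)*(u + 2)*(u - sqrt(2))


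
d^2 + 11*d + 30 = (d + 5)*(d + 6)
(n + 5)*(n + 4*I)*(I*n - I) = I*n^3 - 4*n^2 + 4*I*n^2 - 16*n - 5*I*n + 20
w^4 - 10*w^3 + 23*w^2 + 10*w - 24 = (w - 6)*(w - 4)*(w - 1)*(w + 1)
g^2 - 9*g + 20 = (g - 5)*(g - 4)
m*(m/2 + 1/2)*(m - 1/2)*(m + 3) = m^4/2 + 7*m^3/4 + m^2/2 - 3*m/4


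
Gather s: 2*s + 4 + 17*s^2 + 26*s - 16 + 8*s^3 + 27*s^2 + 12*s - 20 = 8*s^3 + 44*s^2 + 40*s - 32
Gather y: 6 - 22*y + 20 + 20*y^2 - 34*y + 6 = 20*y^2 - 56*y + 32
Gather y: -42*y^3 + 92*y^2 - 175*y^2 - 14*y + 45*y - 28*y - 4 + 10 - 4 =-42*y^3 - 83*y^2 + 3*y + 2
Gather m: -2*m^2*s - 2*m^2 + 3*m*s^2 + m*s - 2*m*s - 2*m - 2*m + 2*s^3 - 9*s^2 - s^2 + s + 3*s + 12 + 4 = m^2*(-2*s - 2) + m*(3*s^2 - s - 4) + 2*s^3 - 10*s^2 + 4*s + 16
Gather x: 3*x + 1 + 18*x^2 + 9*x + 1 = 18*x^2 + 12*x + 2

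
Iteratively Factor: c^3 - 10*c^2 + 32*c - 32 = (c - 4)*(c^2 - 6*c + 8) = (c - 4)^2*(c - 2)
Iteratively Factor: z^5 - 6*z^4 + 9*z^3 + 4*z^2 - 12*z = (z - 3)*(z^4 - 3*z^3 + 4*z) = z*(z - 3)*(z^3 - 3*z^2 + 4) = z*(z - 3)*(z - 2)*(z^2 - z - 2) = z*(z - 3)*(z - 2)*(z + 1)*(z - 2)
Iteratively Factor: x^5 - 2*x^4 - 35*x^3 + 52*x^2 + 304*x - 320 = (x + 4)*(x^4 - 6*x^3 - 11*x^2 + 96*x - 80) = (x + 4)^2*(x^3 - 10*x^2 + 29*x - 20) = (x - 4)*(x + 4)^2*(x^2 - 6*x + 5) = (x - 4)*(x - 1)*(x + 4)^2*(x - 5)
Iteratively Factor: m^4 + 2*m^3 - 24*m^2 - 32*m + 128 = (m - 2)*(m^3 + 4*m^2 - 16*m - 64) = (m - 2)*(m + 4)*(m^2 - 16) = (m - 2)*(m + 4)^2*(m - 4)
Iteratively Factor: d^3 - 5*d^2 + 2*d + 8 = (d - 2)*(d^2 - 3*d - 4) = (d - 2)*(d + 1)*(d - 4)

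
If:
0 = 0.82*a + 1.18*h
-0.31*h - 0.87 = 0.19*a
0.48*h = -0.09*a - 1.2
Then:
No Solution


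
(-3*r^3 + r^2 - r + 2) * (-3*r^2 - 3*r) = 9*r^5 + 6*r^4 - 3*r^2 - 6*r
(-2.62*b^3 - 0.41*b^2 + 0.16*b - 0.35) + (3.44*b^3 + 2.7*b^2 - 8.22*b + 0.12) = 0.82*b^3 + 2.29*b^2 - 8.06*b - 0.23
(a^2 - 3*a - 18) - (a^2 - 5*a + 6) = 2*a - 24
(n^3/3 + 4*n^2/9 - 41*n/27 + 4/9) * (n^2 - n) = n^5/3 + n^4/9 - 53*n^3/27 + 53*n^2/27 - 4*n/9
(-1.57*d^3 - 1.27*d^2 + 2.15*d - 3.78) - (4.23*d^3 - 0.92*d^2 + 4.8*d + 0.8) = -5.8*d^3 - 0.35*d^2 - 2.65*d - 4.58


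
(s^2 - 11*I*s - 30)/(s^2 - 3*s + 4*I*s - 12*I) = (s^2 - 11*I*s - 30)/(s^2 + s*(-3 + 4*I) - 12*I)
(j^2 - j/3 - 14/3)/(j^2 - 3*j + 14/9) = 3*(j + 2)/(3*j - 2)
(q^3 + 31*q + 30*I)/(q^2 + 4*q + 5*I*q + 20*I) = (q^2 - 5*I*q + 6)/(q + 4)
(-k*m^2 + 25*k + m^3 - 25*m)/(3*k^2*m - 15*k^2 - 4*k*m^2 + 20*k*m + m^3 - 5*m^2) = (-m - 5)/(3*k - m)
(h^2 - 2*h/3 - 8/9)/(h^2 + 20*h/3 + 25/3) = (9*h^2 - 6*h - 8)/(3*(3*h^2 + 20*h + 25))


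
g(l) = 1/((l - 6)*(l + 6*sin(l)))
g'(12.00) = -0.02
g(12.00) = 0.02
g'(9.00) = 0.00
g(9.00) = 0.03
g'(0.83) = 0.03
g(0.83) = -0.04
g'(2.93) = -0.12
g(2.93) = -0.08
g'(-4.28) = -0.12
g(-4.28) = -0.08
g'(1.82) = -0.01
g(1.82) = -0.03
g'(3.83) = -5093.72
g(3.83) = -25.39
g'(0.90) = 0.02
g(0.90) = -0.04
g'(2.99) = -0.14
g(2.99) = -0.09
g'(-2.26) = -0.01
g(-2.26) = 0.02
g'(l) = (-6*cos(l) - 1)/((l - 6)*(l + 6*sin(l))^2) - 1/((l - 6)^2*(l + 6*sin(l)))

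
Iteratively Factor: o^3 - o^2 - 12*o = (o - 4)*(o^2 + 3*o) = (o - 4)*(o + 3)*(o)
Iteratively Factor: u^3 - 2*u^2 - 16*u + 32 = (u - 4)*(u^2 + 2*u - 8) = (u - 4)*(u - 2)*(u + 4)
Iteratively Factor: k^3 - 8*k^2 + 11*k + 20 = (k + 1)*(k^2 - 9*k + 20) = (k - 4)*(k + 1)*(k - 5)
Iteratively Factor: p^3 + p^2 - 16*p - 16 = (p + 4)*(p^2 - 3*p - 4) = (p + 1)*(p + 4)*(p - 4)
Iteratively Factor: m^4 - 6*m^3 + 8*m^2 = (m - 2)*(m^3 - 4*m^2) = m*(m - 2)*(m^2 - 4*m) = m*(m - 4)*(m - 2)*(m)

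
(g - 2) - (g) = -2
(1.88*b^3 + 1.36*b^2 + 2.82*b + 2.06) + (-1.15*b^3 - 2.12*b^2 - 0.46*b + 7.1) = 0.73*b^3 - 0.76*b^2 + 2.36*b + 9.16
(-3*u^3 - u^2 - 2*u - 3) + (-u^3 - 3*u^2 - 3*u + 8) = -4*u^3 - 4*u^2 - 5*u + 5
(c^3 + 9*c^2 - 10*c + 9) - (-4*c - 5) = c^3 + 9*c^2 - 6*c + 14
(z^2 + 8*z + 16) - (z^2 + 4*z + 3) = 4*z + 13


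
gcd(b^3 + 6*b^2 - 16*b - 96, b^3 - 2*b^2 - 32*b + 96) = b^2 + 2*b - 24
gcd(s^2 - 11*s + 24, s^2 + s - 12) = s - 3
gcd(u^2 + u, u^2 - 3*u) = u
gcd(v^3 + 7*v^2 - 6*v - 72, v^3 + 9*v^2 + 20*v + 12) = v + 6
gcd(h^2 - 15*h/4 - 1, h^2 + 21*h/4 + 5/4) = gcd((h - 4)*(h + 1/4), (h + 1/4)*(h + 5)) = h + 1/4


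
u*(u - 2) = u^2 - 2*u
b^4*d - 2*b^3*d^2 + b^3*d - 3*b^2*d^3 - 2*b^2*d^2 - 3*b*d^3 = b*(b - 3*d)*(b + d)*(b*d + d)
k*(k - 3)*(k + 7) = k^3 + 4*k^2 - 21*k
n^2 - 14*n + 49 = (n - 7)^2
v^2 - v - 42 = (v - 7)*(v + 6)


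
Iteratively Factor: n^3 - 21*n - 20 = (n + 4)*(n^2 - 4*n - 5) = (n + 1)*(n + 4)*(n - 5)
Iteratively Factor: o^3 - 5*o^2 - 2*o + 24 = (o - 3)*(o^2 - 2*o - 8) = (o - 3)*(o + 2)*(o - 4)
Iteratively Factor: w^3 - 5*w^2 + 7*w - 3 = (w - 1)*(w^2 - 4*w + 3) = (w - 3)*(w - 1)*(w - 1)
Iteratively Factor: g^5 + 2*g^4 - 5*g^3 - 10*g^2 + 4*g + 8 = (g + 1)*(g^4 + g^3 - 6*g^2 - 4*g + 8) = (g + 1)*(g + 2)*(g^3 - g^2 - 4*g + 4) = (g - 1)*(g + 1)*(g + 2)*(g^2 - 4) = (g - 2)*(g - 1)*(g + 1)*(g + 2)*(g + 2)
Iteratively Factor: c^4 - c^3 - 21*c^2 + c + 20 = (c + 4)*(c^3 - 5*c^2 - c + 5) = (c - 5)*(c + 4)*(c^2 - 1) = (c - 5)*(c - 1)*(c + 4)*(c + 1)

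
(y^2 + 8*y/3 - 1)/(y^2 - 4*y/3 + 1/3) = (y + 3)/(y - 1)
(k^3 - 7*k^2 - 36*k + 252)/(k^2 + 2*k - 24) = (k^2 - 13*k + 42)/(k - 4)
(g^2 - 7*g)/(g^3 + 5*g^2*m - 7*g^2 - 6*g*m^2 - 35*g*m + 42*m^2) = g/(g^2 + 5*g*m - 6*m^2)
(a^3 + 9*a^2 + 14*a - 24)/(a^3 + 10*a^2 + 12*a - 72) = (a^2 + 3*a - 4)/(a^2 + 4*a - 12)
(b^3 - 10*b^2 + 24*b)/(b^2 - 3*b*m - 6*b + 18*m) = b*(b - 4)/(b - 3*m)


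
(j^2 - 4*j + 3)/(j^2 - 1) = (j - 3)/(j + 1)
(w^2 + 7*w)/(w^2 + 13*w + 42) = w/(w + 6)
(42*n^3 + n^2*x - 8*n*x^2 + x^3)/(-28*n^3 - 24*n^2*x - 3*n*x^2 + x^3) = (-3*n + x)/(2*n + x)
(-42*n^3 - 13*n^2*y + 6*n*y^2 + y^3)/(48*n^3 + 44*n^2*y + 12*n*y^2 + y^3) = (-21*n^2 + 4*n*y + y^2)/(24*n^2 + 10*n*y + y^2)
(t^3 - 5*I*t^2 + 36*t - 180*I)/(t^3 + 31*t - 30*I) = (t - 6*I)/(t - I)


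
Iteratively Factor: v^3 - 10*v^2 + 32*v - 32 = (v - 4)*(v^2 - 6*v + 8) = (v - 4)^2*(v - 2)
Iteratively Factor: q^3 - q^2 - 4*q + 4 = (q - 1)*(q^2 - 4) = (q - 1)*(q + 2)*(q - 2)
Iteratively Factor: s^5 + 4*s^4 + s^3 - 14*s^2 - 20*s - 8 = (s + 1)*(s^4 + 3*s^3 - 2*s^2 - 12*s - 8) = (s + 1)*(s + 2)*(s^3 + s^2 - 4*s - 4) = (s + 1)^2*(s + 2)*(s^2 - 4) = (s - 2)*(s + 1)^2*(s + 2)*(s + 2)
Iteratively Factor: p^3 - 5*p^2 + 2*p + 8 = (p - 4)*(p^2 - p - 2) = (p - 4)*(p + 1)*(p - 2)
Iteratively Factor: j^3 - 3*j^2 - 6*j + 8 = (j + 2)*(j^2 - 5*j + 4) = (j - 1)*(j + 2)*(j - 4)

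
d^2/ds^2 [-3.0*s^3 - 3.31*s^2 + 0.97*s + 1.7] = -18.0*s - 6.62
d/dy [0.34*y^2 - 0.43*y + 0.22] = 0.68*y - 0.43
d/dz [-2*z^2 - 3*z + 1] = -4*z - 3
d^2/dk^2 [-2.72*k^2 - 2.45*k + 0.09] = -5.44000000000000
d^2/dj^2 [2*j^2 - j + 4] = 4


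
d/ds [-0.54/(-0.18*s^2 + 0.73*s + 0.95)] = (0.3942 - 0.1944*s)/(-0.18*s^2 + 0.73*s + 0.95)^2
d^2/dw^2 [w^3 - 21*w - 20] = 6*w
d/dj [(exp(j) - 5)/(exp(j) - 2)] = 3*exp(j)/(exp(j) - 2)^2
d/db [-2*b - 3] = -2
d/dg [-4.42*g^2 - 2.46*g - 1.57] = -8.84*g - 2.46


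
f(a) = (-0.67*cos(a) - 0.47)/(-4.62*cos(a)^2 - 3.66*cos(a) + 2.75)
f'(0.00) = 0.00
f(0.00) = 0.21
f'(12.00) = -0.38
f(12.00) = 0.29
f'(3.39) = -0.15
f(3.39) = 0.09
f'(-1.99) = -0.17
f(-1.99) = -0.06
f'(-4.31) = 0.18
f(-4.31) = -0.06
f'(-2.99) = -0.10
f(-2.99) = 0.10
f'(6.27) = -0.00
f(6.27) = 0.21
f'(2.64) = 0.18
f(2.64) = 0.05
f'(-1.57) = -0.47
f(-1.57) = -0.17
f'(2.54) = 0.17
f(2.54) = 0.03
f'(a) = (-9.24*sin(a)*cos(a) - 3.66*sin(a))*(-0.67*cos(a) - 0.47)/(-4.62*cos(a)^2 - 3.66*cos(a) + 2.75)^2 + 0.67*sin(a)/(-4.62*cos(a)^2 - 3.66*cos(a) + 2.75)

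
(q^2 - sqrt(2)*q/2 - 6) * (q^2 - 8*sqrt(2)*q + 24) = q^4 - 17*sqrt(2)*q^3/2 + 26*q^2 + 36*sqrt(2)*q - 144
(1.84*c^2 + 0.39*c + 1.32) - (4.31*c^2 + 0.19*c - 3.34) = -2.47*c^2 + 0.2*c + 4.66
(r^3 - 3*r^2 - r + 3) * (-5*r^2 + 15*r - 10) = -5*r^5 + 30*r^4 - 50*r^3 + 55*r - 30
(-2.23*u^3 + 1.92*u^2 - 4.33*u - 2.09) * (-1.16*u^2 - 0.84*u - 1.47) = 2.5868*u^5 - 0.354*u^4 + 6.6881*u^3 + 3.2392*u^2 + 8.1207*u + 3.0723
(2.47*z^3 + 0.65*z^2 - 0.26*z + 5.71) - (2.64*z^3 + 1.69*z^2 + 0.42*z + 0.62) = -0.17*z^3 - 1.04*z^2 - 0.68*z + 5.09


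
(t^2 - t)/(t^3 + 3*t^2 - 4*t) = 1/(t + 4)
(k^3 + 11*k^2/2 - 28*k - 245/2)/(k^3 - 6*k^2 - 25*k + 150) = (k^2 + 21*k/2 + 49/2)/(k^2 - k - 30)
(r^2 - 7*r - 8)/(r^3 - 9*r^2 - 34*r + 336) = (r + 1)/(r^2 - r - 42)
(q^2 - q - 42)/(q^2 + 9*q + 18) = (q - 7)/(q + 3)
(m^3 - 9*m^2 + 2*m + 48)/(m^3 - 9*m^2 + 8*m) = (m^2 - m - 6)/(m*(m - 1))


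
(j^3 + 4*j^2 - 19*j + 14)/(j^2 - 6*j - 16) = (-j^3 - 4*j^2 + 19*j - 14)/(-j^2 + 6*j + 16)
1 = 1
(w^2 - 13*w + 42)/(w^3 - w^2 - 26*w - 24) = (w - 7)/(w^2 + 5*w + 4)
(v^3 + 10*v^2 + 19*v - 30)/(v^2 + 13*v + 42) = (v^2 + 4*v - 5)/(v + 7)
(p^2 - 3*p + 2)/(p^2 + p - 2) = (p - 2)/(p + 2)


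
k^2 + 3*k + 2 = (k + 1)*(k + 2)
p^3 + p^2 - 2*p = p*(p - 1)*(p + 2)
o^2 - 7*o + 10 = (o - 5)*(o - 2)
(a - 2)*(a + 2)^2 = a^3 + 2*a^2 - 4*a - 8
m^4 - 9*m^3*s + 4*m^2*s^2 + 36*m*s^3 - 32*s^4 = (m - 8*s)*(m - 2*s)*(m - s)*(m + 2*s)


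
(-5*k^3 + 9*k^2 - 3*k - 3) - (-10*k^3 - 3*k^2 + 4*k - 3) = 5*k^3 + 12*k^2 - 7*k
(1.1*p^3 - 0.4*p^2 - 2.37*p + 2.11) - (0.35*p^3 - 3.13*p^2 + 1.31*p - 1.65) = 0.75*p^3 + 2.73*p^2 - 3.68*p + 3.76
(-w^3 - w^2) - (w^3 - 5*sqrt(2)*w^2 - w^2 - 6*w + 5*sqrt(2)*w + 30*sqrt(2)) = -2*w^3 + 5*sqrt(2)*w^2 - 5*sqrt(2)*w + 6*w - 30*sqrt(2)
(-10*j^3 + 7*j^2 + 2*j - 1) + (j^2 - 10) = -10*j^3 + 8*j^2 + 2*j - 11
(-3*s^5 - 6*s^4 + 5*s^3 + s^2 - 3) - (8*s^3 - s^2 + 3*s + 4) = -3*s^5 - 6*s^4 - 3*s^3 + 2*s^2 - 3*s - 7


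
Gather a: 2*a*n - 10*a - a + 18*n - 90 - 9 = a*(2*n - 11) + 18*n - 99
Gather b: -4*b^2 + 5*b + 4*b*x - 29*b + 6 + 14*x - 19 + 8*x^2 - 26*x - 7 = -4*b^2 + b*(4*x - 24) + 8*x^2 - 12*x - 20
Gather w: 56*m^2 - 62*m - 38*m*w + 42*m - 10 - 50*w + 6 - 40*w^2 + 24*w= 56*m^2 - 20*m - 40*w^2 + w*(-38*m - 26) - 4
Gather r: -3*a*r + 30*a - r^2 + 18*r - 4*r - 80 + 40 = 30*a - r^2 + r*(14 - 3*a) - 40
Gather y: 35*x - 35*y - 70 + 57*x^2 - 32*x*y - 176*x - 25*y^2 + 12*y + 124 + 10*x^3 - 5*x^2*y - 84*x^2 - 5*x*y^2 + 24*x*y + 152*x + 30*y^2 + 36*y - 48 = 10*x^3 - 27*x^2 + 11*x + y^2*(5 - 5*x) + y*(-5*x^2 - 8*x + 13) + 6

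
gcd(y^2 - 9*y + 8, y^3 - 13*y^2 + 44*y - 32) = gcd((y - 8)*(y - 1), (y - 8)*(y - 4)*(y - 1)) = y^2 - 9*y + 8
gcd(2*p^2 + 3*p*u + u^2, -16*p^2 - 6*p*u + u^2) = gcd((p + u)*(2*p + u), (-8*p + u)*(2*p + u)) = 2*p + u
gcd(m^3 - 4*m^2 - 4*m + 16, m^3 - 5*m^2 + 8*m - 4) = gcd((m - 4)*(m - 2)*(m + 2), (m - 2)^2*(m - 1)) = m - 2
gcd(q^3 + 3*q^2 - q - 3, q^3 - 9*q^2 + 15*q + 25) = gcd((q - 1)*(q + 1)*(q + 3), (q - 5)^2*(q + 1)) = q + 1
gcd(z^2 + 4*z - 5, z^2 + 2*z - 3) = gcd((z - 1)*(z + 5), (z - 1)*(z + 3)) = z - 1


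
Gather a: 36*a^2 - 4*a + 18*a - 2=36*a^2 + 14*a - 2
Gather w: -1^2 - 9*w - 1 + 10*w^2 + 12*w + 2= 10*w^2 + 3*w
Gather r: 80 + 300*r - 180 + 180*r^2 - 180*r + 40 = 180*r^2 + 120*r - 60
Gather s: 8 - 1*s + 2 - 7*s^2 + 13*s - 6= -7*s^2 + 12*s + 4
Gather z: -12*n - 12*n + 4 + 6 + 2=12 - 24*n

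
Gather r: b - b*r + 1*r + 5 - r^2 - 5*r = b - r^2 + r*(-b - 4) + 5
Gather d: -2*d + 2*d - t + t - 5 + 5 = 0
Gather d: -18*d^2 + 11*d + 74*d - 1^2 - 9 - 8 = -18*d^2 + 85*d - 18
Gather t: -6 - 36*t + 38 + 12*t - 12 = 20 - 24*t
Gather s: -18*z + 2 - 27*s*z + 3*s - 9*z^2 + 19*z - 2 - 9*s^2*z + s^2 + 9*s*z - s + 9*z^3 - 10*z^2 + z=s^2*(1 - 9*z) + s*(2 - 18*z) + 9*z^3 - 19*z^2 + 2*z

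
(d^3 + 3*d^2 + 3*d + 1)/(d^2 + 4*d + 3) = (d^2 + 2*d + 1)/(d + 3)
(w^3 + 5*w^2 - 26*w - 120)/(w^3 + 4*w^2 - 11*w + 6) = (w^2 - w - 20)/(w^2 - 2*w + 1)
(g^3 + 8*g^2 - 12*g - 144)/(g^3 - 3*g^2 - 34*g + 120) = (g + 6)/(g - 5)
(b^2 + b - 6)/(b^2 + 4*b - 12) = (b + 3)/(b + 6)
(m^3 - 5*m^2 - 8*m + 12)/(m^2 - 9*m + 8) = (m^2 - 4*m - 12)/(m - 8)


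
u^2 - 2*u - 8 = (u - 4)*(u + 2)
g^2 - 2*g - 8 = (g - 4)*(g + 2)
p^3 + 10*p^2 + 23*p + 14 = (p + 1)*(p + 2)*(p + 7)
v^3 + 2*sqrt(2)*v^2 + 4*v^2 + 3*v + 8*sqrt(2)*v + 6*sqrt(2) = (v + 1)*(v + 3)*(v + 2*sqrt(2))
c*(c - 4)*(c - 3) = c^3 - 7*c^2 + 12*c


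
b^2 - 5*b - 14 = (b - 7)*(b + 2)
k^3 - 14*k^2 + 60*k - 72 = (k - 6)^2*(k - 2)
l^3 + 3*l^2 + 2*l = l*(l + 1)*(l + 2)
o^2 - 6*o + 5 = (o - 5)*(o - 1)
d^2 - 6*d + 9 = (d - 3)^2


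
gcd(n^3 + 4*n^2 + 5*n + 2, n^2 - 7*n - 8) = n + 1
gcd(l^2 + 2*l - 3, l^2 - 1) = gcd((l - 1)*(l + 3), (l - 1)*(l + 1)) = l - 1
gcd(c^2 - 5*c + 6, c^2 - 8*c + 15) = c - 3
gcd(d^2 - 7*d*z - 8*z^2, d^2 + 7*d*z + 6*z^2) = d + z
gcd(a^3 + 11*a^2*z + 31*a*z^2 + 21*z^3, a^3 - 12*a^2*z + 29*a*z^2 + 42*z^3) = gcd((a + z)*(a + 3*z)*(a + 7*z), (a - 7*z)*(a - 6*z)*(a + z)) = a + z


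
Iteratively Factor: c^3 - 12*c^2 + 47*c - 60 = (c - 4)*(c^2 - 8*c + 15) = (c - 5)*(c - 4)*(c - 3)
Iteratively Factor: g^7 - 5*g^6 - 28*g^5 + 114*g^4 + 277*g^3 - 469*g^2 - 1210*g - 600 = (g + 4)*(g^6 - 9*g^5 + 8*g^4 + 82*g^3 - 51*g^2 - 265*g - 150) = (g + 1)*(g + 4)*(g^5 - 10*g^4 + 18*g^3 + 64*g^2 - 115*g - 150) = (g - 5)*(g + 1)*(g + 4)*(g^4 - 5*g^3 - 7*g^2 + 29*g + 30) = (g - 5)*(g - 3)*(g + 1)*(g + 4)*(g^3 - 2*g^2 - 13*g - 10) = (g - 5)^2*(g - 3)*(g + 1)*(g + 4)*(g^2 + 3*g + 2) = (g - 5)^2*(g - 3)*(g + 1)^2*(g + 4)*(g + 2)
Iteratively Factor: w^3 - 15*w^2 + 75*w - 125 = (w - 5)*(w^2 - 10*w + 25) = (w - 5)^2*(w - 5)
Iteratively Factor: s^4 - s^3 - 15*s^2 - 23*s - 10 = (s - 5)*(s^3 + 4*s^2 + 5*s + 2) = (s - 5)*(s + 1)*(s^2 + 3*s + 2) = (s - 5)*(s + 1)^2*(s + 2)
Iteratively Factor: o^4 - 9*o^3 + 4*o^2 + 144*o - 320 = (o + 4)*(o^3 - 13*o^2 + 56*o - 80) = (o - 5)*(o + 4)*(o^2 - 8*o + 16) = (o - 5)*(o - 4)*(o + 4)*(o - 4)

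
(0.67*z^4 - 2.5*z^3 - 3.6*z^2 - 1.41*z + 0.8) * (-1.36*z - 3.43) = -0.9112*z^5 + 1.1019*z^4 + 13.471*z^3 + 14.2656*z^2 + 3.7483*z - 2.744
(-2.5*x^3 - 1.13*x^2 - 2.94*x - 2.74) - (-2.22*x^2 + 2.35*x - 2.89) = -2.5*x^3 + 1.09*x^2 - 5.29*x + 0.15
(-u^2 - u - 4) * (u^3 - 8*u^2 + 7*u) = -u^5 + 7*u^4 - 3*u^3 + 25*u^2 - 28*u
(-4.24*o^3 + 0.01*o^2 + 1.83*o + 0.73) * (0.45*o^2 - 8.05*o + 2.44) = -1.908*o^5 + 34.1365*o^4 - 9.6026*o^3 - 14.3786*o^2 - 1.4113*o + 1.7812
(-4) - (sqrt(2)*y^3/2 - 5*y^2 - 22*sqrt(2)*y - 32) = -sqrt(2)*y^3/2 + 5*y^2 + 22*sqrt(2)*y + 28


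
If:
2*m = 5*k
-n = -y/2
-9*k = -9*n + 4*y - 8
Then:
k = y/18 + 8/9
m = 5*y/36 + 20/9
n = y/2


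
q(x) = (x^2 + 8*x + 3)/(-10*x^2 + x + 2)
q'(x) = (2*x + 8)/(-10*x^2 + x + 2) + (20*x - 1)*(x^2 + 8*x + 3)/(-10*x^2 + x + 2)^2 = (81*x^2 + 64*x + 13)/(100*x^4 - 20*x^3 - 39*x^2 + 4*x + 4)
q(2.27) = -0.56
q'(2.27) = 0.26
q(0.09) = 1.86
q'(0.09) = 4.81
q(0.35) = 5.26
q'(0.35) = 35.81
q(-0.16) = 1.10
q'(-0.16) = 1.93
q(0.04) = 1.64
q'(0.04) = 3.83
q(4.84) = -0.29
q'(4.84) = 0.04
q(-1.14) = 0.40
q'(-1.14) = 0.31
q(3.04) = -0.42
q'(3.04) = 0.13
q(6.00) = -0.25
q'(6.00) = 0.03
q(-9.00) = -0.01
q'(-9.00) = 0.01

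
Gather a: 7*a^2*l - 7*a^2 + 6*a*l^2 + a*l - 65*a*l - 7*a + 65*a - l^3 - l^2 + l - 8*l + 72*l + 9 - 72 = a^2*(7*l - 7) + a*(6*l^2 - 64*l + 58) - l^3 - l^2 + 65*l - 63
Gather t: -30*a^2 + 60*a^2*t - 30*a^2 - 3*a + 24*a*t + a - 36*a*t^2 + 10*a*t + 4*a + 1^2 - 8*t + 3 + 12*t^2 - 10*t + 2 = -60*a^2 + 2*a + t^2*(12 - 36*a) + t*(60*a^2 + 34*a - 18) + 6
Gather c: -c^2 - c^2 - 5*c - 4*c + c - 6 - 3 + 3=-2*c^2 - 8*c - 6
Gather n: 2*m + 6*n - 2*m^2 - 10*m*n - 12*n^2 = -2*m^2 + 2*m - 12*n^2 + n*(6 - 10*m)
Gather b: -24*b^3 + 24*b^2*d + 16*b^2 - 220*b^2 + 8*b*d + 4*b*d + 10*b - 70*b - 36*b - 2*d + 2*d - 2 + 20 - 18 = -24*b^3 + b^2*(24*d - 204) + b*(12*d - 96)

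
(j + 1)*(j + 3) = j^2 + 4*j + 3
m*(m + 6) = m^2 + 6*m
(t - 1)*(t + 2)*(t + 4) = t^3 + 5*t^2 + 2*t - 8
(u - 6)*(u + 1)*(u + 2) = u^3 - 3*u^2 - 16*u - 12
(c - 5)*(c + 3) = c^2 - 2*c - 15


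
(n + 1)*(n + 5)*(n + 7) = n^3 + 13*n^2 + 47*n + 35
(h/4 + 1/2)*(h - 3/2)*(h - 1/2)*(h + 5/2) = h^4/4 + 5*h^3/8 - 13*h^2/16 - 53*h/32 + 15/16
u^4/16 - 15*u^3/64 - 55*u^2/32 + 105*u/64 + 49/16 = (u/4 + 1/4)*(u/4 + 1)*(u - 7)*(u - 7/4)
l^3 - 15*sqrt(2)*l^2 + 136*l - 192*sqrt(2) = (l - 8*sqrt(2))*(l - 4*sqrt(2))*(l - 3*sqrt(2))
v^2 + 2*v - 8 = (v - 2)*(v + 4)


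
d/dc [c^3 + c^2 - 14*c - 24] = 3*c^2 + 2*c - 14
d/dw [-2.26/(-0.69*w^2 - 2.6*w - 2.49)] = (-3.1188*w - 5.876)/(0.69*w^2 + 2.6*w + 2.49)^2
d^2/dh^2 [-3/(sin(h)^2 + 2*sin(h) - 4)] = 6*(2*sin(h)^4 + 3*sin(h)^3 + 7*sin(h)^2 - 2*sin(h) - 8)/(sin(h)^2 + 2*sin(h) - 4)^3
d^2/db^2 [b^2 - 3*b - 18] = 2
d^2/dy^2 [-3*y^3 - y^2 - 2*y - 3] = -18*y - 2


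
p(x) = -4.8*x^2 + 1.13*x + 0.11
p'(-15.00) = 145.13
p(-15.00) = -1096.84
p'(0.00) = 1.13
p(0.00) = 0.11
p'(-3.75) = 37.13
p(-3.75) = -71.63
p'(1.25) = -10.87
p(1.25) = -5.98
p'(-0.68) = 7.66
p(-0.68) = -2.88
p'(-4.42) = 43.56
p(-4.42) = -98.66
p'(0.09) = 0.27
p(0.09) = 0.17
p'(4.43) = -41.40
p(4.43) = -89.08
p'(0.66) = -5.21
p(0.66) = -1.24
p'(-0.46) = 5.55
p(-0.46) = -1.43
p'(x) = 1.13 - 9.6*x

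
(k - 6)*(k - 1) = k^2 - 7*k + 6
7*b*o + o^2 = o*(7*b + o)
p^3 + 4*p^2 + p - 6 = (p - 1)*(p + 2)*(p + 3)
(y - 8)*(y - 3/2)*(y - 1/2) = y^3 - 10*y^2 + 67*y/4 - 6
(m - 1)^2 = m^2 - 2*m + 1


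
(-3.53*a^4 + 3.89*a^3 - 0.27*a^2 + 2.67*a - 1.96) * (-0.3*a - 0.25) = 1.059*a^5 - 0.2845*a^4 - 0.8915*a^3 - 0.7335*a^2 - 0.0795*a + 0.49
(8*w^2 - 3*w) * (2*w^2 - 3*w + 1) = 16*w^4 - 30*w^3 + 17*w^2 - 3*w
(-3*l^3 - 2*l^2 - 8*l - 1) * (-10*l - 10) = 30*l^4 + 50*l^3 + 100*l^2 + 90*l + 10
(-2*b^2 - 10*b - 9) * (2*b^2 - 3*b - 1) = -4*b^4 - 14*b^3 + 14*b^2 + 37*b + 9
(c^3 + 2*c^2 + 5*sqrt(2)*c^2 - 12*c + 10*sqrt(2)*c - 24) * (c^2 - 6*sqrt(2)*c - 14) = c^5 - sqrt(2)*c^4 + 2*c^4 - 86*c^3 - 2*sqrt(2)*c^3 - 172*c^2 + 2*sqrt(2)*c^2 + 4*sqrt(2)*c + 168*c + 336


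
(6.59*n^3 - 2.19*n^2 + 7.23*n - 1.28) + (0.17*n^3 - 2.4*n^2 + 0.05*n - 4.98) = 6.76*n^3 - 4.59*n^2 + 7.28*n - 6.26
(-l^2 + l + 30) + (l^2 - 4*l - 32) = -3*l - 2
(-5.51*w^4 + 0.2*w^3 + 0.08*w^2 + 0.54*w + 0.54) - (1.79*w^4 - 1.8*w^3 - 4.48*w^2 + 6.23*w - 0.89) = -7.3*w^4 + 2.0*w^3 + 4.56*w^2 - 5.69*w + 1.43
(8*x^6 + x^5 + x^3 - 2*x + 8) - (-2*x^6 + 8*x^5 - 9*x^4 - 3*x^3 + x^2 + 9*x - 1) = 10*x^6 - 7*x^5 + 9*x^4 + 4*x^3 - x^2 - 11*x + 9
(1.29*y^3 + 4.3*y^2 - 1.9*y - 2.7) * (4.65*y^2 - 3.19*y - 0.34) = 5.9985*y^5 + 15.8799*y^4 - 22.9906*y^3 - 7.956*y^2 + 9.259*y + 0.918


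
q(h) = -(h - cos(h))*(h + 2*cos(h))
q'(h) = -(1 - 2*sin(h))*(h - cos(h)) - (h + 2*cos(h))*(sin(h) + 1) = h*sin(h) - 2*h - 2*sin(2*h) - cos(h)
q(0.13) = 1.82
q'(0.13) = -1.75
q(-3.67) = -15.15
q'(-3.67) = 8.09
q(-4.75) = -22.38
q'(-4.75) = 4.57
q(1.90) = -2.79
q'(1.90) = -0.46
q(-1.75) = -3.31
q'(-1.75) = 4.70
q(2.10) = -2.84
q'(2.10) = -0.14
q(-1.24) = -0.92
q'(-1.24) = 4.56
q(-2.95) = -9.67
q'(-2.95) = 6.70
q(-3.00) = -10.01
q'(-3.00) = 6.85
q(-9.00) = -87.54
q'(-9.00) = 21.12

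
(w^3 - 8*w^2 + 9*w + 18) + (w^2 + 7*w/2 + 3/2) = w^3 - 7*w^2 + 25*w/2 + 39/2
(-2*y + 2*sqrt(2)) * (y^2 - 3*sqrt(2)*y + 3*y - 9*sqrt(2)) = -2*y^3 - 6*y^2 + 8*sqrt(2)*y^2 - 12*y + 24*sqrt(2)*y - 36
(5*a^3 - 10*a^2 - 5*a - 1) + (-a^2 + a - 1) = 5*a^3 - 11*a^2 - 4*a - 2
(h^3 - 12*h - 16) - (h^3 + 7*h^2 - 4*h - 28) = -7*h^2 - 8*h + 12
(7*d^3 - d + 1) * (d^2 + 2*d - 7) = 7*d^5 + 14*d^4 - 50*d^3 - d^2 + 9*d - 7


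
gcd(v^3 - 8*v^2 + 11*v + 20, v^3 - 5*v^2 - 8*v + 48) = v - 4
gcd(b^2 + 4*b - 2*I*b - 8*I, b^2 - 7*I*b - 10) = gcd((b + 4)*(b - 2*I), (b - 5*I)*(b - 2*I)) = b - 2*I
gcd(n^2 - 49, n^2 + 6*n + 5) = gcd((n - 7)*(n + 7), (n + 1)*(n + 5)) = 1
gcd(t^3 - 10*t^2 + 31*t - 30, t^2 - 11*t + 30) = t - 5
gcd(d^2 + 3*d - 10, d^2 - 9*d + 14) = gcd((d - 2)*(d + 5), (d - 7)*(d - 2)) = d - 2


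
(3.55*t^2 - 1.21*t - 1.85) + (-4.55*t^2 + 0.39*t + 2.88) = -1.0*t^2 - 0.82*t + 1.03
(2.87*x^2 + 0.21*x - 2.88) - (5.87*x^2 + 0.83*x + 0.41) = -3.0*x^2 - 0.62*x - 3.29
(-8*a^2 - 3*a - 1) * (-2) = 16*a^2 + 6*a + 2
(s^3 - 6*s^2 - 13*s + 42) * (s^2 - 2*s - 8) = s^5 - 8*s^4 - 9*s^3 + 116*s^2 + 20*s - 336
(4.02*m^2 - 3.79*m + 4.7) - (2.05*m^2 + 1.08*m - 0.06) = 1.97*m^2 - 4.87*m + 4.76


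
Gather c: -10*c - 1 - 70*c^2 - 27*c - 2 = -70*c^2 - 37*c - 3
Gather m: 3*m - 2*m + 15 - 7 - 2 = m + 6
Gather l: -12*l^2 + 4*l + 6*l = -12*l^2 + 10*l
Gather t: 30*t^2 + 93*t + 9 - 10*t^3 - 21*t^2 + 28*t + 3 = -10*t^3 + 9*t^2 + 121*t + 12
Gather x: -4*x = -4*x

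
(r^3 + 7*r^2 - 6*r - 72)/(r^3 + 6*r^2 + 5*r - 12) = (r^2 + 3*r - 18)/(r^2 + 2*r - 3)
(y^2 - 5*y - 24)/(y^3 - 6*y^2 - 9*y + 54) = (y - 8)/(y^2 - 9*y + 18)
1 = 1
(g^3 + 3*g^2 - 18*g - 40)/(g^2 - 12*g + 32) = (g^2 + 7*g + 10)/(g - 8)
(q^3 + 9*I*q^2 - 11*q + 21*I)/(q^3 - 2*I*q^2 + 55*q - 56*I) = (q + 3*I)/(q - 8*I)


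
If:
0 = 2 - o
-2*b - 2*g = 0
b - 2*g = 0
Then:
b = 0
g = 0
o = 2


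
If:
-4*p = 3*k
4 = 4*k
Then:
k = 1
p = -3/4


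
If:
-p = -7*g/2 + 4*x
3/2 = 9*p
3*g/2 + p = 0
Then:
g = -1/9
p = 1/6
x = -5/36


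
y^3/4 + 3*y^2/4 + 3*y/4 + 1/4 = (y/4 + 1/4)*(y + 1)^2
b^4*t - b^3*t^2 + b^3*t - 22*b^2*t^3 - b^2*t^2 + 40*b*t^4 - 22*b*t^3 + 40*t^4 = (b - 4*t)*(b - 2*t)*(b + 5*t)*(b*t + t)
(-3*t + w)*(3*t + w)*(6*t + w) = -54*t^3 - 9*t^2*w + 6*t*w^2 + w^3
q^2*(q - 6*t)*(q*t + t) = q^4*t - 6*q^3*t^2 + q^3*t - 6*q^2*t^2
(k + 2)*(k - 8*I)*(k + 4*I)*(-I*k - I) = -I*k^4 - 4*k^3 - 3*I*k^3 - 12*k^2 - 34*I*k^2 - 8*k - 96*I*k - 64*I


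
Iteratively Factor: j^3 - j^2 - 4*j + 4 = (j - 2)*(j^2 + j - 2) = (j - 2)*(j - 1)*(j + 2)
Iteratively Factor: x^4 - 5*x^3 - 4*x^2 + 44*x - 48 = (x + 3)*(x^3 - 8*x^2 + 20*x - 16) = (x - 2)*(x + 3)*(x^2 - 6*x + 8) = (x - 2)^2*(x + 3)*(x - 4)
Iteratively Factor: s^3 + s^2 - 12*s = (s - 3)*(s^2 + 4*s) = s*(s - 3)*(s + 4)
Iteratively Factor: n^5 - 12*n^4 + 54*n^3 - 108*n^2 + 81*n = (n - 3)*(n^4 - 9*n^3 + 27*n^2 - 27*n) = (n - 3)^2*(n^3 - 6*n^2 + 9*n) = (n - 3)^3*(n^2 - 3*n) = n*(n - 3)^3*(n - 3)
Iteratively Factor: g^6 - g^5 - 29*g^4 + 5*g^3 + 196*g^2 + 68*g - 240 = (g - 5)*(g^5 + 4*g^4 - 9*g^3 - 40*g^2 - 4*g + 48) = (g - 5)*(g - 3)*(g^4 + 7*g^3 + 12*g^2 - 4*g - 16) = (g - 5)*(g - 3)*(g + 2)*(g^3 + 5*g^2 + 2*g - 8) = (g - 5)*(g - 3)*(g + 2)^2*(g^2 + 3*g - 4) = (g - 5)*(g - 3)*(g + 2)^2*(g + 4)*(g - 1)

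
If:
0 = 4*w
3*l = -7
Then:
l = -7/3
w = 0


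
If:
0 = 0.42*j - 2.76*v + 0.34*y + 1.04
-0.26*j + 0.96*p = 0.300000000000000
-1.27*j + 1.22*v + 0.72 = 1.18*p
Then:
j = 0.107049305134392*y + 0.577635263300515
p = 0.0289925201405646*y + 0.468942883810556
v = 0.139478517447987*y + 0.464712612531238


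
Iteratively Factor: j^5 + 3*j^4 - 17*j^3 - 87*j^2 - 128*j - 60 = (j + 3)*(j^4 - 17*j^2 - 36*j - 20) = (j + 1)*(j + 3)*(j^3 - j^2 - 16*j - 20) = (j - 5)*(j + 1)*(j + 3)*(j^2 + 4*j + 4) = (j - 5)*(j + 1)*(j + 2)*(j + 3)*(j + 2)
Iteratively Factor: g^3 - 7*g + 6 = (g + 3)*(g^2 - 3*g + 2) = (g - 2)*(g + 3)*(g - 1)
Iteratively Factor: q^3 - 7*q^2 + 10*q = (q - 5)*(q^2 - 2*q) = (q - 5)*(q - 2)*(q)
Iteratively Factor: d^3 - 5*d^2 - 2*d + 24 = (d - 3)*(d^2 - 2*d - 8) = (d - 4)*(d - 3)*(d + 2)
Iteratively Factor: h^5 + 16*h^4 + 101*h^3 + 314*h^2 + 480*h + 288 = (h + 4)*(h^4 + 12*h^3 + 53*h^2 + 102*h + 72) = (h + 3)*(h + 4)*(h^3 + 9*h^2 + 26*h + 24) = (h + 2)*(h + 3)*(h + 4)*(h^2 + 7*h + 12) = (h + 2)*(h + 3)*(h + 4)^2*(h + 3)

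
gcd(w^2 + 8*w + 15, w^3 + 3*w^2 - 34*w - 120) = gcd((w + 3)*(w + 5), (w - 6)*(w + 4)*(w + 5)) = w + 5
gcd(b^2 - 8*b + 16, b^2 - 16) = b - 4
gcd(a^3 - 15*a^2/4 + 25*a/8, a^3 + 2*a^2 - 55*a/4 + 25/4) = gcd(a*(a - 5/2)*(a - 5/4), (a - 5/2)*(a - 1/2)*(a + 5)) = a - 5/2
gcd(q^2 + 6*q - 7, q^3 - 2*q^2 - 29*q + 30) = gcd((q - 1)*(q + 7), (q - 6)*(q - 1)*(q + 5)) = q - 1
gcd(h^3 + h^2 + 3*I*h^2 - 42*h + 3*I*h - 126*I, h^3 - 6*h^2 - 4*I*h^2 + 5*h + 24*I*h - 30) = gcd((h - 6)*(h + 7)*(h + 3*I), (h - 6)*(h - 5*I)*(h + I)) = h - 6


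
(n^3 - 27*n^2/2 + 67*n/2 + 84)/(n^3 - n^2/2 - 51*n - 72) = (n - 7)/(n + 6)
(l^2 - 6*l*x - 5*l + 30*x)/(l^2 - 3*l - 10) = (l - 6*x)/(l + 2)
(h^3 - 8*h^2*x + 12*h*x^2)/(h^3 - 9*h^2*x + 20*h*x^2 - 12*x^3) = h/(h - x)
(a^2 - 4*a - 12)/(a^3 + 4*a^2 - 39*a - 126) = (a + 2)/(a^2 + 10*a + 21)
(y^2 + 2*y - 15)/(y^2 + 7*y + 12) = (y^2 + 2*y - 15)/(y^2 + 7*y + 12)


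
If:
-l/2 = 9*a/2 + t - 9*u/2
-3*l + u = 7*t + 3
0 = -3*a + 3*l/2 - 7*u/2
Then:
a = 176*u/195 + 6/65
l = 269*u/65 + 12/65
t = -106*u/65 - 33/65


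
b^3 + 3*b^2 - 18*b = b*(b - 3)*(b + 6)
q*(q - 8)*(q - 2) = q^3 - 10*q^2 + 16*q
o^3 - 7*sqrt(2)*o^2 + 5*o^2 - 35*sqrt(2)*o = o*(o + 5)*(o - 7*sqrt(2))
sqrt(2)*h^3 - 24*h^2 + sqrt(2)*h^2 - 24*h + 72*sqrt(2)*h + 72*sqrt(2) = (h - 6*sqrt(2))^2*(sqrt(2)*h + sqrt(2))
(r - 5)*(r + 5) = r^2 - 25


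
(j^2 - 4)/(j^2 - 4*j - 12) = (j - 2)/(j - 6)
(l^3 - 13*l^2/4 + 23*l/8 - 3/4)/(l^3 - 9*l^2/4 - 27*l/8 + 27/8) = (2*l^2 - 5*l + 2)/(2*l^2 - 3*l - 9)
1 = 1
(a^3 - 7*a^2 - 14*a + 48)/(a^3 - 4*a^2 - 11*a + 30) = (a - 8)/(a - 5)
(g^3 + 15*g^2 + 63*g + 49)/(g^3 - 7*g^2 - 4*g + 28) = (g^3 + 15*g^2 + 63*g + 49)/(g^3 - 7*g^2 - 4*g + 28)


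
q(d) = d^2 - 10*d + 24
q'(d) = 2*d - 10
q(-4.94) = 97.80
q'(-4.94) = -19.88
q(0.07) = 23.30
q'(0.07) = -9.86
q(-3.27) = 67.39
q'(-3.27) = -16.54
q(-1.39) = 39.83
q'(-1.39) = -12.78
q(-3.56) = 72.27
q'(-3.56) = -17.12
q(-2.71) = 58.44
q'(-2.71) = -15.42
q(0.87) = 16.06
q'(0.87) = -8.26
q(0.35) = 20.62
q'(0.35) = -9.30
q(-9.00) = 195.00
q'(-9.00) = -28.00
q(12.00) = 48.00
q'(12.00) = 14.00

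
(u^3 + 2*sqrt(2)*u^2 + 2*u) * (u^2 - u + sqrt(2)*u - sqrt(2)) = u^5 - u^4 + 3*sqrt(2)*u^4 - 3*sqrt(2)*u^3 + 6*u^3 - 6*u^2 + 2*sqrt(2)*u^2 - 2*sqrt(2)*u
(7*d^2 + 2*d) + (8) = 7*d^2 + 2*d + 8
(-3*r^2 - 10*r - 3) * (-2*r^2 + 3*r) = 6*r^4 + 11*r^3 - 24*r^2 - 9*r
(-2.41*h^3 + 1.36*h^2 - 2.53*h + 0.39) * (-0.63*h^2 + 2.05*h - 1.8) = 1.5183*h^5 - 5.7973*h^4 + 8.7199*h^3 - 7.8802*h^2 + 5.3535*h - 0.702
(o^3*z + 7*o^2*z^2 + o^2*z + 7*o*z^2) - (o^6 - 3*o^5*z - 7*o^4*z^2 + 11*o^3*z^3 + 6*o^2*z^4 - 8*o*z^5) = -o^6 + 3*o^5*z + 7*o^4*z^2 - 11*o^3*z^3 + o^3*z - 6*o^2*z^4 + 7*o^2*z^2 + o^2*z + 8*o*z^5 + 7*o*z^2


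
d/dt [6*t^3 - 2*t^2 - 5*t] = 18*t^2 - 4*t - 5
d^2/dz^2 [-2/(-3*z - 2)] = 36/(3*z + 2)^3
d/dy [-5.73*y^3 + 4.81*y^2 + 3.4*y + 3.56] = -17.19*y^2 + 9.62*y + 3.4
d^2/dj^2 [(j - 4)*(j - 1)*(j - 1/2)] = 6*j - 11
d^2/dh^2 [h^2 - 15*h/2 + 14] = 2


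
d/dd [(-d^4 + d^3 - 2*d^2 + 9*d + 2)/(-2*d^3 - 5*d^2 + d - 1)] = (2*d^6 + 10*d^5 - 12*d^4 + 42*d^3 + 52*d^2 + 24*d - 11)/(4*d^6 + 20*d^5 + 21*d^4 - 6*d^3 + 11*d^2 - 2*d + 1)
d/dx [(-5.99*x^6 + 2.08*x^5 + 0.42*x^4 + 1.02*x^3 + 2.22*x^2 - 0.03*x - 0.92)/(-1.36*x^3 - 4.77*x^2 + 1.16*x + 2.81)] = (24.4392*x^8 + 108.6316*x^7 - 65.078*x^6 - 95.347*x^5 + 28.8394*x^4 + 7.0056*x^3 + 7.2771*x^2 + 3.6996*x + 0.9829)/(1.8496*x^6 + 12.9744*x^5 + 19.5977*x^4 - 18.7096*x^3 - 25.4618*x^2 + 6.5192*x + 7.8961)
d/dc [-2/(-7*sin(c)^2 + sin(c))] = 2*(-14/tan(c) + cos(c)/sin(c)^2)/(7*sin(c) - 1)^2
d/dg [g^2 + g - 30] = 2*g + 1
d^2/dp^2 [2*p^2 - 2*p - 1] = 4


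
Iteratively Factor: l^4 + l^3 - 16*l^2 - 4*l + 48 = (l - 2)*(l^3 + 3*l^2 - 10*l - 24) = (l - 2)*(l + 4)*(l^2 - l - 6) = (l - 3)*(l - 2)*(l + 4)*(l + 2)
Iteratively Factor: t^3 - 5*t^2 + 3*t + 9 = (t - 3)*(t^2 - 2*t - 3) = (t - 3)^2*(t + 1)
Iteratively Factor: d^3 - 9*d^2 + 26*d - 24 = (d - 4)*(d^2 - 5*d + 6) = (d - 4)*(d - 2)*(d - 3)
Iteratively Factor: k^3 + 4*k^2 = (k)*(k^2 + 4*k) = k*(k + 4)*(k)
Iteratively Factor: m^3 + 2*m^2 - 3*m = (m - 1)*(m^2 + 3*m) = (m - 1)*(m + 3)*(m)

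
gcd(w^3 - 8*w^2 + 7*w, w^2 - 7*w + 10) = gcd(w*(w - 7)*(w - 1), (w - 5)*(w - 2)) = 1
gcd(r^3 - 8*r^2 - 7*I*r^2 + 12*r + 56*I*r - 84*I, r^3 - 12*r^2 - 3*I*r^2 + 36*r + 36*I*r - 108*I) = r - 6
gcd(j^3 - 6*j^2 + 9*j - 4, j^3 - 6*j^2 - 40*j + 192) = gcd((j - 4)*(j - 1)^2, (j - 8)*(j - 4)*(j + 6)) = j - 4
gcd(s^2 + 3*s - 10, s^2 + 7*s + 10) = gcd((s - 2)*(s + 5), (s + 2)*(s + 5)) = s + 5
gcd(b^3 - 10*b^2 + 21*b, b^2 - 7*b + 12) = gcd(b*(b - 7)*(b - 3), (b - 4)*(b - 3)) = b - 3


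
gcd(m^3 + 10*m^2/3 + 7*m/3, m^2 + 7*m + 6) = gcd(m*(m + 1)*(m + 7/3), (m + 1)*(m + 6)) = m + 1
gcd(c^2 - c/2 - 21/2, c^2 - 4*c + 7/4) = c - 7/2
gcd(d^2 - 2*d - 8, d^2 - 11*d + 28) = d - 4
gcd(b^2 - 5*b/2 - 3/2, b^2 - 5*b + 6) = b - 3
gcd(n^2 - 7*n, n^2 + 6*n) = n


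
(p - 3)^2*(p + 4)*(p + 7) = p^4 + 5*p^3 - 29*p^2 - 69*p + 252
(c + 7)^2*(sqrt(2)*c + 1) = sqrt(2)*c^3 + c^2 + 14*sqrt(2)*c^2 + 14*c + 49*sqrt(2)*c + 49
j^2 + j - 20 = (j - 4)*(j + 5)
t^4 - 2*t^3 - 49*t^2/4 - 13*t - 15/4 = (t - 5)*(t + 1/2)*(t + 1)*(t + 3/2)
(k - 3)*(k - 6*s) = k^2 - 6*k*s - 3*k + 18*s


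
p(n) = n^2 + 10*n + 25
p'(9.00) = 28.00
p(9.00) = 196.00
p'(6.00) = 22.00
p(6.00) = 121.00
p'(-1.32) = 7.36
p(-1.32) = 13.54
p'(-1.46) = 7.08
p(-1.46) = 12.53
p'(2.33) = 14.66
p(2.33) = 53.73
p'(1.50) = 13.00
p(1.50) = 42.25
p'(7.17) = 24.34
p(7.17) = 148.11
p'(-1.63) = 6.74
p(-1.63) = 11.36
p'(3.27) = 16.54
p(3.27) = 68.39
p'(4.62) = 19.24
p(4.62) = 92.54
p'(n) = 2*n + 10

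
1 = 1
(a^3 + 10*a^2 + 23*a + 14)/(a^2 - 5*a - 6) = (a^2 + 9*a + 14)/(a - 6)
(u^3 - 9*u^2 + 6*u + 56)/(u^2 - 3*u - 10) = (u^2 - 11*u + 28)/(u - 5)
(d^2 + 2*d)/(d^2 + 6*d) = (d + 2)/(d + 6)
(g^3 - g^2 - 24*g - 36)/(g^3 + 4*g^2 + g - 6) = (g - 6)/(g - 1)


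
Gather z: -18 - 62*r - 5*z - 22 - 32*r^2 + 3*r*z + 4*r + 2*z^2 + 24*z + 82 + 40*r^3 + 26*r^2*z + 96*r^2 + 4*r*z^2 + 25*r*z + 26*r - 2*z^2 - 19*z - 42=40*r^3 + 64*r^2 + 4*r*z^2 - 32*r + z*(26*r^2 + 28*r)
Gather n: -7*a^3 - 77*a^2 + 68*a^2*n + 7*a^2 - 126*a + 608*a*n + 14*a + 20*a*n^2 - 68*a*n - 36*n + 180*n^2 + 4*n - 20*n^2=-7*a^3 - 70*a^2 - 112*a + n^2*(20*a + 160) + n*(68*a^2 + 540*a - 32)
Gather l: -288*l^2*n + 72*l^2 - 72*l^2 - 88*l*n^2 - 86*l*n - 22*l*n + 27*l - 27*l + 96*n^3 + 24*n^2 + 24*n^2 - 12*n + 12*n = -288*l^2*n + l*(-88*n^2 - 108*n) + 96*n^3 + 48*n^2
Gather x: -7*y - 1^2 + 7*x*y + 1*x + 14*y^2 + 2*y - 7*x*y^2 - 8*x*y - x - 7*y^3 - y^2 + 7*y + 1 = x*(-7*y^2 - y) - 7*y^3 + 13*y^2 + 2*y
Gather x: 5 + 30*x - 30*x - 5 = 0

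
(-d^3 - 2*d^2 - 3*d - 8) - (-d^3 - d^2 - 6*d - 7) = -d^2 + 3*d - 1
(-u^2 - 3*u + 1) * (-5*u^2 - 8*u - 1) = 5*u^4 + 23*u^3 + 20*u^2 - 5*u - 1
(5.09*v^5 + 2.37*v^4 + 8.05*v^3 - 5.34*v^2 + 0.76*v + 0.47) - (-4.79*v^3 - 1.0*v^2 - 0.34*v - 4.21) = 5.09*v^5 + 2.37*v^4 + 12.84*v^3 - 4.34*v^2 + 1.1*v + 4.68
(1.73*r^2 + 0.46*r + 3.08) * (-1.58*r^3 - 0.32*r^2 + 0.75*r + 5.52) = -2.7334*r^5 - 1.2804*r^4 - 3.7161*r^3 + 8.909*r^2 + 4.8492*r + 17.0016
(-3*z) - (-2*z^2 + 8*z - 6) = 2*z^2 - 11*z + 6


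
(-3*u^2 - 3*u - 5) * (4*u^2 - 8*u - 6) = -12*u^4 + 12*u^3 + 22*u^2 + 58*u + 30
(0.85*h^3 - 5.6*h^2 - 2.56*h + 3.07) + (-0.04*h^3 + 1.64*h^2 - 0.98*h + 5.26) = 0.81*h^3 - 3.96*h^2 - 3.54*h + 8.33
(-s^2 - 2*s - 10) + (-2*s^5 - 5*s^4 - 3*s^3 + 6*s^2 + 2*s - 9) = -2*s^5 - 5*s^4 - 3*s^3 + 5*s^2 - 19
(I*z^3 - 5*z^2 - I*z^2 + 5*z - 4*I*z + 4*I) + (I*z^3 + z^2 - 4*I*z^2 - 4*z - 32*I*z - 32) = 2*I*z^3 - 4*z^2 - 5*I*z^2 + z - 36*I*z - 32 + 4*I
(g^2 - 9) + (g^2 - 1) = 2*g^2 - 10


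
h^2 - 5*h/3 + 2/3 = (h - 1)*(h - 2/3)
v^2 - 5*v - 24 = (v - 8)*(v + 3)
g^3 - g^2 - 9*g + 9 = (g - 3)*(g - 1)*(g + 3)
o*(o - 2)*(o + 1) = o^3 - o^2 - 2*o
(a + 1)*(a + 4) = a^2 + 5*a + 4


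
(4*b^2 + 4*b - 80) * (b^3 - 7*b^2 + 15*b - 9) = 4*b^5 - 24*b^4 - 48*b^3 + 584*b^2 - 1236*b + 720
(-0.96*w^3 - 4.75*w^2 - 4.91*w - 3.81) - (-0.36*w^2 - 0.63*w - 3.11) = -0.96*w^3 - 4.39*w^2 - 4.28*w - 0.7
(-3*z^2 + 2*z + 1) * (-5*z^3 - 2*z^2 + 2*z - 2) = 15*z^5 - 4*z^4 - 15*z^3 + 8*z^2 - 2*z - 2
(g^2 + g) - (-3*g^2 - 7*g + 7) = 4*g^2 + 8*g - 7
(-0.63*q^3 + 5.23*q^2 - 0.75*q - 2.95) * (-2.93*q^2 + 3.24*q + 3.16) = 1.8459*q^5 - 17.3651*q^4 + 17.1519*q^3 + 22.7403*q^2 - 11.928*q - 9.322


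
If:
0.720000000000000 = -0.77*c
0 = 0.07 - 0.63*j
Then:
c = -0.94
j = 0.11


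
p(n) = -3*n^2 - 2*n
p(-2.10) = -9.03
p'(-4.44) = 24.64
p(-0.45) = 0.29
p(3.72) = -48.96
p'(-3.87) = 21.22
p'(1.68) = -12.08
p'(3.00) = -20.00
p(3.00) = -33.00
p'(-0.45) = 0.70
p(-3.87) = -37.19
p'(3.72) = -24.32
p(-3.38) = -27.51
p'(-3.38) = 18.28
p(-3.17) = -23.81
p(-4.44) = -50.26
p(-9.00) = -225.00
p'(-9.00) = 52.00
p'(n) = -6*n - 2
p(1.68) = -11.83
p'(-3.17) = 17.02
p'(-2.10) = 10.60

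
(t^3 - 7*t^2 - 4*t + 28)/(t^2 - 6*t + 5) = (t^3 - 7*t^2 - 4*t + 28)/(t^2 - 6*t + 5)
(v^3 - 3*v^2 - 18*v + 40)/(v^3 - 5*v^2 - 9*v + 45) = (v^2 + 2*v - 8)/(v^2 - 9)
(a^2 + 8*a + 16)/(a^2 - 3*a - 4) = (a^2 + 8*a + 16)/(a^2 - 3*a - 4)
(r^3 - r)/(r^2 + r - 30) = (r^3 - r)/(r^2 + r - 30)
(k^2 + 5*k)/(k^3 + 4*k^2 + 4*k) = (k + 5)/(k^2 + 4*k + 4)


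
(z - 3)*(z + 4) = z^2 + z - 12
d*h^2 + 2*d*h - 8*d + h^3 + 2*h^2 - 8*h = (d + h)*(h - 2)*(h + 4)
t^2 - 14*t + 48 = (t - 8)*(t - 6)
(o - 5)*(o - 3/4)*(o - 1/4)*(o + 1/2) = o^4 - 11*o^3/2 + 35*o^2/16 + 53*o/32 - 15/32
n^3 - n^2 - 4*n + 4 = (n - 2)*(n - 1)*(n + 2)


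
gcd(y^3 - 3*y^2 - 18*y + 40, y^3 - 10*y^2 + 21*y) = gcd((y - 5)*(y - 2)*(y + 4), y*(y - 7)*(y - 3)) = 1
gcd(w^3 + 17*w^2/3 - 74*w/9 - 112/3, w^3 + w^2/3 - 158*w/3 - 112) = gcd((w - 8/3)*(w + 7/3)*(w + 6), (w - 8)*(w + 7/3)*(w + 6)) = w^2 + 25*w/3 + 14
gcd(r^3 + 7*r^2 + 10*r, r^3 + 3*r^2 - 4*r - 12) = r + 2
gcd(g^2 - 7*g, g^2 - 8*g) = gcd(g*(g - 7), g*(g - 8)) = g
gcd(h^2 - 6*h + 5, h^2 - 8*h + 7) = h - 1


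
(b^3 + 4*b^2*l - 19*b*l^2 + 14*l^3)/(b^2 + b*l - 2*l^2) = (b^2 + 5*b*l - 14*l^2)/(b + 2*l)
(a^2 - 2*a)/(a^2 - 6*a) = (a - 2)/(a - 6)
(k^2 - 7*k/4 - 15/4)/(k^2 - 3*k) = (k + 5/4)/k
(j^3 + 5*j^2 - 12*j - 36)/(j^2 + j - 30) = (j^2 - j - 6)/(j - 5)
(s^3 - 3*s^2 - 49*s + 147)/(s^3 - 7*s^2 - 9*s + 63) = (s + 7)/(s + 3)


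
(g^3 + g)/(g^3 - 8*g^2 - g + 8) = (g^3 + g)/(g^3 - 8*g^2 - g + 8)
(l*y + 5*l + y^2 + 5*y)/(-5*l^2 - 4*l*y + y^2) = (y + 5)/(-5*l + y)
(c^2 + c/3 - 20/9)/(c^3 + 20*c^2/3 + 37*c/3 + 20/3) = (c - 4/3)/(c^2 + 5*c + 4)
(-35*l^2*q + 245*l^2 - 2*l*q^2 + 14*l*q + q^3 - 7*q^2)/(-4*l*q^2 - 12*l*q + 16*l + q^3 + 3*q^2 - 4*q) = (35*l^2*q - 245*l^2 + 2*l*q^2 - 14*l*q - q^3 + 7*q^2)/(4*l*q^2 + 12*l*q - 16*l - q^3 - 3*q^2 + 4*q)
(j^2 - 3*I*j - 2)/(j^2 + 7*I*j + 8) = (j - 2*I)/(j + 8*I)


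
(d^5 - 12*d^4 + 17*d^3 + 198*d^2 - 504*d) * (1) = d^5 - 12*d^4 + 17*d^3 + 198*d^2 - 504*d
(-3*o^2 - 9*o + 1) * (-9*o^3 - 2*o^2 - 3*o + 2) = 27*o^5 + 87*o^4 + 18*o^3 + 19*o^2 - 21*o + 2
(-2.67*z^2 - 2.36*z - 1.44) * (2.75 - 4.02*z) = 10.7334*z^3 + 2.1447*z^2 - 0.7012*z - 3.96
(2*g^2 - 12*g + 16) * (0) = 0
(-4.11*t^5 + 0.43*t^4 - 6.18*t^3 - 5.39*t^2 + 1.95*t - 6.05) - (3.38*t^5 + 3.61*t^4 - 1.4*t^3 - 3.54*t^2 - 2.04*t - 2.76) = -7.49*t^5 - 3.18*t^4 - 4.78*t^3 - 1.85*t^2 + 3.99*t - 3.29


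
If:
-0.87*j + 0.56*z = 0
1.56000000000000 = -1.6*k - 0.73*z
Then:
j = 0.64367816091954*z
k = -0.45625*z - 0.975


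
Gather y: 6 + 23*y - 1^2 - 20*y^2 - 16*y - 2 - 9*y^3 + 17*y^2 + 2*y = -9*y^3 - 3*y^2 + 9*y + 3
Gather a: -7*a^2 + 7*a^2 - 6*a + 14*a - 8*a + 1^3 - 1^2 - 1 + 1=0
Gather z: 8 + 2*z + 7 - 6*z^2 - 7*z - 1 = -6*z^2 - 5*z + 14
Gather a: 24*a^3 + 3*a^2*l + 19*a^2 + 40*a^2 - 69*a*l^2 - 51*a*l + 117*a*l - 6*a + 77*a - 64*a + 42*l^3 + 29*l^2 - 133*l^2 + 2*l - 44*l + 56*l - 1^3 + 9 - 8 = 24*a^3 + a^2*(3*l + 59) + a*(-69*l^2 + 66*l + 7) + 42*l^3 - 104*l^2 + 14*l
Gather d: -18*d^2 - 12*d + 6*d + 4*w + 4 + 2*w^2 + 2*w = -18*d^2 - 6*d + 2*w^2 + 6*w + 4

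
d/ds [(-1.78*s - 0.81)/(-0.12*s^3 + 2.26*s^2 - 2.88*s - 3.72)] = (-0.4272*s^3 + 3.7312*s^2 + 3.6612*s + 4.2888)/(0.0144*s^6 - 0.5424*s^5 + 5.7988*s^4 - 12.1248*s^3 - 8.52*s^2 + 21.4272*s + 13.8384)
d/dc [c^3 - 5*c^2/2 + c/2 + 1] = 3*c^2 - 5*c + 1/2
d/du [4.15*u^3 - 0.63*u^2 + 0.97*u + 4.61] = 12.45*u^2 - 1.26*u + 0.97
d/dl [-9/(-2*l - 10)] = -9/(2*(l + 5)^2)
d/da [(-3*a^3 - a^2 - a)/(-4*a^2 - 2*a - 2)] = (6*a^4 + 6*a^3 + 8*a^2 + 2*a + 1)/(2*(4*a^4 + 4*a^3 + 5*a^2 + 2*a + 1))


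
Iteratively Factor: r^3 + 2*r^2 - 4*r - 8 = (r + 2)*(r^2 - 4) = (r + 2)^2*(r - 2)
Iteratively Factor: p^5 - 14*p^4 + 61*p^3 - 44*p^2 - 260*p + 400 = (p - 4)*(p^4 - 10*p^3 + 21*p^2 + 40*p - 100) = (p - 4)*(p - 2)*(p^3 - 8*p^2 + 5*p + 50) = (p - 4)*(p - 2)*(p + 2)*(p^2 - 10*p + 25) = (p - 5)*(p - 4)*(p - 2)*(p + 2)*(p - 5)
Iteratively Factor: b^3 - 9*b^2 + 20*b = (b)*(b^2 - 9*b + 20) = b*(b - 5)*(b - 4)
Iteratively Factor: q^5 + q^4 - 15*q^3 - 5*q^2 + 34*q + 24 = (q - 2)*(q^4 + 3*q^3 - 9*q^2 - 23*q - 12) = (q - 3)*(q - 2)*(q^3 + 6*q^2 + 9*q + 4) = (q - 3)*(q - 2)*(q + 4)*(q^2 + 2*q + 1) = (q - 3)*(q - 2)*(q + 1)*(q + 4)*(q + 1)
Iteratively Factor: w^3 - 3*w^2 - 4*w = (w - 4)*(w^2 + w) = (w - 4)*(w + 1)*(w)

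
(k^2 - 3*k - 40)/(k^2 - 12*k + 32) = (k + 5)/(k - 4)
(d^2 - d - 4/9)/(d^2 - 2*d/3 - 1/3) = (d - 4/3)/(d - 1)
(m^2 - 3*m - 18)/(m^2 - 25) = (m^2 - 3*m - 18)/(m^2 - 25)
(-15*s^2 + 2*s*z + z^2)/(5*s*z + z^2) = (-3*s + z)/z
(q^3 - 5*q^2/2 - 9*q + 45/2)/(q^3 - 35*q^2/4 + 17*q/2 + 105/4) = 2*(2*q^2 + q - 15)/(4*q^2 - 23*q - 35)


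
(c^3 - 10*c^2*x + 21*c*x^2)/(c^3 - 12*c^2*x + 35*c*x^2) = (-c + 3*x)/(-c + 5*x)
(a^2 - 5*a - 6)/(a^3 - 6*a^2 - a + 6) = 1/(a - 1)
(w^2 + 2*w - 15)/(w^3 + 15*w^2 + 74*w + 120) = (w - 3)/(w^2 + 10*w + 24)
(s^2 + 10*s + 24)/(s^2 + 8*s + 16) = (s + 6)/(s + 4)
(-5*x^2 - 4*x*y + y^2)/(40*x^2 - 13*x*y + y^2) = (-x - y)/(8*x - y)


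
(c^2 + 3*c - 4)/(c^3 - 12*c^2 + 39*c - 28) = (c + 4)/(c^2 - 11*c + 28)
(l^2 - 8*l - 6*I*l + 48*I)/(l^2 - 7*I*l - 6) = (l - 8)/(l - I)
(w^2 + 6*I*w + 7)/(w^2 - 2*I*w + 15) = (w^2 + 6*I*w + 7)/(w^2 - 2*I*w + 15)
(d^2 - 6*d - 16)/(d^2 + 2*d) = (d - 8)/d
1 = 1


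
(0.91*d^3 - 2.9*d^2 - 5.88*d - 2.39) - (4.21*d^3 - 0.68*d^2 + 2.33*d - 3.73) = -3.3*d^3 - 2.22*d^2 - 8.21*d + 1.34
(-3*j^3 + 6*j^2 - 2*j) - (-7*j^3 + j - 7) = 4*j^3 + 6*j^2 - 3*j + 7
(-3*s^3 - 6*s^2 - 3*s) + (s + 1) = -3*s^3 - 6*s^2 - 2*s + 1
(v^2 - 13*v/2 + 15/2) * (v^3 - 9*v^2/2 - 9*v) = v^5 - 11*v^4 + 111*v^3/4 + 99*v^2/4 - 135*v/2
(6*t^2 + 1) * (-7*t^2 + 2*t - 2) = -42*t^4 + 12*t^3 - 19*t^2 + 2*t - 2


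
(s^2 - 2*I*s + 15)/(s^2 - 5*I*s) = (s + 3*I)/s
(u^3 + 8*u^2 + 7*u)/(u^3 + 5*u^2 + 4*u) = (u + 7)/(u + 4)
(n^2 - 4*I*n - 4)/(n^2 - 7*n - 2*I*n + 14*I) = (n - 2*I)/(n - 7)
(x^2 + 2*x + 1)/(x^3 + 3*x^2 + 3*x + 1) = 1/(x + 1)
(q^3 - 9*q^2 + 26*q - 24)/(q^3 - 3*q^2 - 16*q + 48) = (q - 2)/(q + 4)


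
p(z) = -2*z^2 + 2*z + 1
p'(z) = 2 - 4*z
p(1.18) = 0.58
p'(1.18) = -2.72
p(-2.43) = -15.67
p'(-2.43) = 11.72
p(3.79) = -20.15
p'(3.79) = -13.16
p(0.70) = 1.42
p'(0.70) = -0.80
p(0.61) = 1.48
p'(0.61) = -0.44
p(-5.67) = -74.64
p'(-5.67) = 24.68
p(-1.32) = -5.12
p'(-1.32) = 7.28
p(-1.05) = -3.30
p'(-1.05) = 6.20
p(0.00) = 1.00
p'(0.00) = 2.00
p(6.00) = -59.00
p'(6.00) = -22.00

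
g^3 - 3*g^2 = g^2*(g - 3)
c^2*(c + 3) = c^3 + 3*c^2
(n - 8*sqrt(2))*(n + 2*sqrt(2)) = n^2 - 6*sqrt(2)*n - 32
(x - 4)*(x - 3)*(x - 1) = x^3 - 8*x^2 + 19*x - 12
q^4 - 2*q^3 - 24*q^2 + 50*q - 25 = (q - 5)*(q - 1)^2*(q + 5)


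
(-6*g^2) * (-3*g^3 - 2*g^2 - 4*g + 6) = 18*g^5 + 12*g^4 + 24*g^3 - 36*g^2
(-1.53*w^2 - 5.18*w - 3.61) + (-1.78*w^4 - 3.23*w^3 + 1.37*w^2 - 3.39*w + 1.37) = -1.78*w^4 - 3.23*w^3 - 0.16*w^2 - 8.57*w - 2.24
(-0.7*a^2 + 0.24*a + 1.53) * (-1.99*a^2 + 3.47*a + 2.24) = 1.393*a^4 - 2.9066*a^3 - 3.7799*a^2 + 5.8467*a + 3.4272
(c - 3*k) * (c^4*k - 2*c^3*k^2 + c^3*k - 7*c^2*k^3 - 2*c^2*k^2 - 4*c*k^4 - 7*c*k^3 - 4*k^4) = c^5*k - 5*c^4*k^2 + c^4*k - c^3*k^3 - 5*c^3*k^2 + 17*c^2*k^4 - c^2*k^3 + 12*c*k^5 + 17*c*k^4 + 12*k^5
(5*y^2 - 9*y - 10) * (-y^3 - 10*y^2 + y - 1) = -5*y^5 - 41*y^4 + 105*y^3 + 86*y^2 - y + 10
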